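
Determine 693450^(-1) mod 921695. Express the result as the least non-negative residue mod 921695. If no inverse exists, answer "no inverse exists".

no inverse exists

Compute gcd(693450, 921695):
921695 = 1×693450 + 228245
693450 = 3×228245 + 8715
228245 = 26×8715 + 1655
8715 = 5×1655 + 440
1655 = 3×440 + 335
440 = 1×335 + 105
335 = 3×105 + 20
105 = 5×20 + 5
20 = 4×5 + 0
The gcd is 5, not 1, hence no inverse exists.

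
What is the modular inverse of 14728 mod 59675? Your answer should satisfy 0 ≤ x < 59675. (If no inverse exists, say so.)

Compute gcd(14728, 59675):
59675 = 4·14728 + 763
14728 = 19·763 + 231
763 = 3·231 + 70
231 = 3·70 + 21
70 = 3·21 + 7
21 = 3·7 + 0
gcd(14728, 59675) = 7 ≠ 1, so 14728 has no multiplicative inverse modulo 59675.

no inverse exists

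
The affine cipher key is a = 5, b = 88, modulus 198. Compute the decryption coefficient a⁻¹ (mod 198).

119

Extended Euclidean algorithm:
198 = 39*5 + 3
5 = 1*3 + 2
3 = 1*2 + 1
2 = 2*1 + 0
The gcd is 1. Working backward:
1 = 3 − 2
1 = −5 + 2·3
1 = 2·198 − 79·5
So 5·(-79) ≡ 1 (mod 198), and -79 ≡ 119 (mod 198).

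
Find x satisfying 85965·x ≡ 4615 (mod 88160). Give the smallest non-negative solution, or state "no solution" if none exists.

First find gcd(85965, 88160):
88160 = 1*85965 + 2195
85965 = 39*2195 + 360
2195 = 6*360 + 35
360 = 10*35 + 10
35 = 3*10 + 5
10 = 2*5 + 0
gcd = 5 and 5 | 4615, so solutions exist. Divide through by 5: 17193x ≡ 923 (mod 17632).
Now find 17193⁻¹ mod 17632:
17632 = 1·17193 + 439
17193 = 39·439 + 72
439 = 6·72 + 7
72 = 10·7 + 2
7 = 3·2 + 1
2 = 2·1 + 0
Back-substitute:
1 = 7 − 3·2
1 = −3·72 + 31·7
1 = 31·439 − 189·72
1 = −189·17193 + 7402·439
1 = 7402·17632 − 7591·17193
So 17193·(-7591) ≡ 1 (mod 17632), i.e. 17193⁻¹ ≡ 10041.
Then x ≡ 10041·923 ≡ 11043 (mod 17632); the smallest non-negative solution is x = 11043.

11043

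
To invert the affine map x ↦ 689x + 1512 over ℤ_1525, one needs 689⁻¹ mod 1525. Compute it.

gcd(1525, 689) by repeated division:
1525 = 2·689 + 147
689 = 4·147 + 101
147 = 1·101 + 46
101 = 2·46 + 9
46 = 5·9 + 1
9 = 9·1 + 0
gcd = 1, so the inverse exists. Back-substitute:
1 = 46 − 5·9
1 = −5·101 + 11·46
1 = 11·147 − 16·101
1 = −16·689 + 75·147
1 = 75·1525 − 166·689
Hence 689⁻¹ ≡ -166 ≡ 1359 (mod 1525).

1359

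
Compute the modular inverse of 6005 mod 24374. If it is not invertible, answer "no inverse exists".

gcd(24374, 6005) by repeated division:
24374 = 4·6005 + 354
6005 = 16·354 + 341
354 = 1·341 + 13
341 = 26·13 + 3
13 = 4·3 + 1
3 = 3·1 + 0
The gcd is 1. Working backward:
1 = 13 − 4·3
1 = −4·341 + 105·13
1 = 105·354 − 109·341
1 = −109·6005 + 1849·354
1 = 1849·24374 − 7505·6005
Thus 6005·(-7505) ≡ 1 (mod 24374); reducing, -7505 mod 24374 = 16869.

16869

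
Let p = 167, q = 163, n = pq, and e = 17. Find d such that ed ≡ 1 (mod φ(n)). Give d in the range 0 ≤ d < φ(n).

φ(n) = (p−1)(q−1) = 166·162 = 26892.
Need d with 17·d ≡ 1 (mod 26892). Apply the extended Euclidean algorithm:
26892 = 1581×17 + 15
17 = 1×15 + 2
15 = 7×2 + 1
2 = 2×1 + 0
Back-substitute:
1 = 15 − 7·2
1 = −7·17 + 8·15
1 = 8·26892 − 12655·17
So 17·(-12655) ≡ 1 (mod 26892), hence d ≡ -12655 ≡ 14237 (mod 26892).

14237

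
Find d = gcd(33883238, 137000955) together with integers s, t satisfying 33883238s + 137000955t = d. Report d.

1

Apply Euclid's algorithm to 137000955 and 33883238:
137000955 = 4*33883238 + 1468003
33883238 = 23*1468003 + 119169
1468003 = 12*119169 + 37975
119169 = 3*37975 + 5244
37975 = 7*5244 + 1267
5244 = 4*1267 + 176
1267 = 7*176 + 35
176 = 5*35 + 1
35 = 35*1 + 0
gcd(33883238, 137000955) = 1.
Back-substituting:
1 = 176 − 5·35
1 = −5·1267 + 36·176
1 = 36·5244 − 149·1267
1 = −149·37975 + 1079·5244
1 = 1079·119169 − 3386·37975
1 = −3386·1468003 + 41711·119169
1 = 41711·33883238 − 962739·1468003
1 = −962739·137000955 + 3892667·33883238
So 1 = (-962739)·137000955 + (3892667)·33883238.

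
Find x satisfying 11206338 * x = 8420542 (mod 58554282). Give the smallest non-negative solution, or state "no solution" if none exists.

no solution

gcd(11206338, 58554282):
58554282 = 5×11206338 + 2522592
11206338 = 4×2522592 + 1115970
2522592 = 2×1115970 + 290652
1115970 = 3×290652 + 244014
290652 = 1×244014 + 46638
244014 = 5×46638 + 10824
46638 = 4×10824 + 3342
10824 = 3×3342 + 798
3342 = 4×798 + 150
798 = 5×150 + 48
150 = 3×48 + 6
48 = 8×6 + 0
gcd = 6, but 6 ∤ 8420542, so the congruence has no solution.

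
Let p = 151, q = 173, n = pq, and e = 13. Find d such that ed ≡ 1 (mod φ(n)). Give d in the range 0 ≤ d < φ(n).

15877

φ(n) = (p−1)(q−1) = 150·172 = 25800.
Need d with 13·d ≡ 1 (mod 25800). Apply the extended Euclidean algorithm:
25800 = 1984×13 + 8
13 = 1×8 + 5
8 = 1×5 + 3
5 = 1×3 + 2
3 = 1×2 + 1
2 = 2×1 + 0
Back-substitute:
1 = 3 − 2
1 = −5 + 2·3
1 = 2·8 − 3·5
1 = −3·13 + 5·8
1 = 5·25800 − 9923·13
So 13·(-9923) ≡ 1 (mod 25800), hence d ≡ -9923 ≡ 15877 (mod 25800).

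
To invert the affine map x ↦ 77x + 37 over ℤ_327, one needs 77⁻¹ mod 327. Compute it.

Apply the Euclidean algorithm to 327 and 77:
327 = 4×77 + 19
77 = 4×19 + 1
19 = 19×1 + 0
gcd = 1, so the inverse exists. Back-substitute:
1 = 77 − 4·19
1 = −4·327 + 17·77
So 77·17 ≡ 1 (mod 327).

17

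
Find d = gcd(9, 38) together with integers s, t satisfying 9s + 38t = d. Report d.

Euclidean algorithm:
38 = 4*9 + 2
9 = 4*2 + 1
2 = 2*1 + 0
gcd(9, 38) = 1.
Express as a combination:
1 = 9 − 4·2
1 = −4·38 + 17·9
So 1 = (-4)·38 + (17)·9.

1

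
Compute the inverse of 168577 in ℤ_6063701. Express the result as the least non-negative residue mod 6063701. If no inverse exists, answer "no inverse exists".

Run Euclid on (6063701, 168577):
6063701 = 35*168577 + 163506
168577 = 1*163506 + 5071
163506 = 32*5071 + 1234
5071 = 4*1234 + 135
1234 = 9*135 + 19
135 = 7*19 + 2
19 = 9*2 + 1
2 = 2*1 + 0
The gcd is 1. Working backward:
1 = 19 − 9·2
1 = −9·135 + 64·19
1 = 64·1234 − 585·135
1 = −585·5071 + 2404·1234
1 = 2404·163506 − 77513·5071
1 = −77513·168577 + 79917·163506
1 = 79917·6063701 − 2874608·168577
Thus 168577·(-2874608) ≡ 1 (mod 6063701); reducing, -2874608 mod 6063701 = 3189093.

3189093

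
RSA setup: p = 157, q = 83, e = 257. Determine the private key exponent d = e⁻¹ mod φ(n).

11249

φ(n) = (p−1)(q−1) = 156·82 = 12792.
Need d with 257·d ≡ 1 (mod 12792). Apply the extended Euclidean algorithm:
12792 = 49×257 + 199
257 = 1×199 + 58
199 = 3×58 + 25
58 = 2×25 + 8
25 = 3×8 + 1
8 = 8×1 + 0
Back-substitute:
1 = 25 − 3·8
1 = −3·58 + 7·25
1 = 7·199 − 24·58
1 = −24·257 + 31·199
1 = 31·12792 − 1543·257
So 257·(-1543) ≡ 1 (mod 12792), hence d ≡ -1543 ≡ 11249 (mod 12792).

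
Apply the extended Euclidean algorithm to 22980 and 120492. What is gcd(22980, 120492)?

12

Apply Euclid's algorithm to 120492 and 22980:
120492 = 5×22980 + 5592
22980 = 4×5592 + 612
5592 = 9×612 + 84
612 = 7×84 + 24
84 = 3×24 + 12
24 = 2×12 + 0
gcd(22980, 120492) = 12.
Back-substituting:
12 = 84 − 3·24
12 = −3·612 + 22·84
12 = 22·5592 − 201·612
12 = −201·22980 + 826·5592
12 = 826·120492 − 4331·22980
So 12 = (826)·120492 + (-4331)·22980.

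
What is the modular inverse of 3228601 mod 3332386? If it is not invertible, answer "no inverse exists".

Extended Euclidean algorithm:
3332386 = 1*3228601 + 103785
3228601 = 31*103785 + 11266
103785 = 9*11266 + 2391
11266 = 4*2391 + 1702
2391 = 1*1702 + 689
1702 = 2*689 + 324
689 = 2*324 + 41
324 = 7*41 + 37
41 = 1*37 + 4
37 = 9*4 + 1
4 = 4*1 + 0
The gcd is 1. Working backward:
1 = 37 − 9·4
1 = −9·41 + 10·37
1 = 10·324 − 79·41
1 = −79·689 + 168·324
1 = 168·1702 − 415·689
1 = −415·2391 + 583·1702
1 = 583·11266 − 2747·2391
1 = −2747·103785 + 25306·11266
1 = 25306·3228601 − 787233·103785
1 = −787233·3332386 + 812539·3228601
So 3228601·812539 ≡ 1 (mod 3332386).

812539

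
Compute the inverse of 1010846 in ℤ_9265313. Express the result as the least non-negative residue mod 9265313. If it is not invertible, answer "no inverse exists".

3061218

Apply the Euclidean algorithm to 9265313 and 1010846:
9265313 = 9×1010846 + 167699
1010846 = 6×167699 + 4652
167699 = 36×4652 + 227
4652 = 20×227 + 112
227 = 2×112 + 3
112 = 37×3 + 1
3 = 3×1 + 0
gcd = 1, so the inverse exists. Back-substitute:
1 = 112 − 37·3
1 = −37·227 + 75·112
1 = 75·4652 − 1537·227
1 = −1537·167699 + 55407·4652
1 = 55407·1010846 − 333979·167699
1 = −333979·9265313 + 3061218·1010846
So 1010846·3061218 ≡ 1 (mod 9265313).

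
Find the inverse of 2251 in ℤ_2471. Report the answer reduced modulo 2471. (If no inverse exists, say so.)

Run Euclid on (2471, 2251):
2471 = 1×2251 + 220
2251 = 10×220 + 51
220 = 4×51 + 16
51 = 3×16 + 3
16 = 5×3 + 1
3 = 3×1 + 0
The gcd is 1. Working backward:
1 = 16 − 5·3
1 = −5·51 + 16·16
1 = 16·220 − 69·51
1 = −69·2251 + 706·220
1 = 706·2471 − 775·2251
Thus 2251·(-775) ≡ 1 (mod 2471); reducing, -775 mod 2471 = 1696.

1696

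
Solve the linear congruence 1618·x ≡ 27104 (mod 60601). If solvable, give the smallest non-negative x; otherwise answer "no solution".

First find gcd(1618, 60601):
60601 = 37*1618 + 735
1618 = 2*735 + 148
735 = 4*148 + 143
148 = 1*143 + 5
143 = 28*5 + 3
5 = 1*3 + 2
3 = 1*2 + 1
2 = 2*1 + 0
gcd = 1, so a unique solution mod 60601 exists.
Back-substitute for the Bézout coefficients:
1 = 3 − 2
1 = −5 + 2·3
1 = 2·143 − 57·5
1 = −57·148 + 59·143
1 = 59·735 − 293·148
1 = −293·1618 + 645·735
1 = 645·60601 − 24158·1618
So 1618·(-24158) ≡ 1 (mod 60601), giving 1618⁻¹ ≡ 36443.
x ≡ 1618⁻¹·27104 ≡ 36443·27104 ≡ 15373 (mod 60601).

15373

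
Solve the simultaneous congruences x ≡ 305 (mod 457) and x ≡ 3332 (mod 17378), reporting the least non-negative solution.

5546914

Write x = 305 + 457·k. Then 457·k ≡ 3332 − 305 ≡ 3027 (mod 17378).
Need 457⁻¹ mod 17378. Extended Euclid on (17378, 457):
17378 = 38×457 + 12
457 = 38×12 + 1
12 = 12×1 + 0
Back-substitute:
1 = 457 − 38·12
1 = −38·17378 + 1445·457
457⁻¹ ≡ 1445 (mod 17378), so k ≡ 1445·3027 ≡ 12137 (mod 17378).
x = 305 + 457·12137 = 5546914.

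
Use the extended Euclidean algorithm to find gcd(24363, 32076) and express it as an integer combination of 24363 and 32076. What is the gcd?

9

Euclidean algorithm:
32076 = 1·24363 + 7713
24363 = 3·7713 + 1224
7713 = 6·1224 + 369
1224 = 3·369 + 117
369 = 3·117 + 18
117 = 6·18 + 9
18 = 2·9 + 0
gcd(24363, 32076) = 9.
Express as a combination:
9 = 117 − 6·18
9 = −6·369 + 19·117
9 = 19·1224 − 63·369
9 = −63·7713 + 397·1224
9 = 397·24363 − 1254·7713
9 = −1254·32076 + 1651·24363
So 9 = (-1254)·32076 + (1651)·24363.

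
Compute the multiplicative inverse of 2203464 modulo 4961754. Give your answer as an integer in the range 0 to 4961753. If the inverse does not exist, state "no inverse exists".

no inverse exists

Compute gcd(2203464, 4961754):
4961754 = 2·2203464 + 554826
2203464 = 3·554826 + 538986
554826 = 1·538986 + 15840
538986 = 34·15840 + 426
15840 = 37·426 + 78
426 = 5·78 + 36
78 = 2·36 + 6
36 = 6·6 + 0
The gcd is 6, not 1, hence no inverse exists.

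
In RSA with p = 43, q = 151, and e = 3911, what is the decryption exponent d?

φ(n) = (p−1)(q−1) = 42·150 = 6300.
Need d with 3911·d ≡ 1 (mod 6300). Apply the extended Euclidean algorithm:
6300 = 1×3911 + 2389
3911 = 1×2389 + 1522
2389 = 1×1522 + 867
1522 = 1×867 + 655
867 = 1×655 + 212
655 = 3×212 + 19
212 = 11×19 + 3
19 = 6×3 + 1
3 = 3×1 + 0
Back-substitute:
1 = 19 − 6·3
1 = −6·212 + 67·19
1 = 67·655 − 207·212
1 = −207·867 + 274·655
1 = 274·1522 − 481·867
1 = −481·2389 + 755·1522
1 = 755·3911 − 1236·2389
1 = −1236·6300 + 1991·3911
So 3911·1991 ≡ 1 (mod 6300), hence d = 1991.

1991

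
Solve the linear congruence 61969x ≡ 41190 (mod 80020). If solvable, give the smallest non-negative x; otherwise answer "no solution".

10730

First find gcd(61969, 80020):
80020 = 1*61969 + 18051
61969 = 3*18051 + 7816
18051 = 2*7816 + 2419
7816 = 3*2419 + 559
2419 = 4*559 + 183
559 = 3*183 + 10
183 = 18*10 + 3
10 = 3*3 + 1
3 = 3*1 + 0
gcd = 1, so a unique solution mod 80020 exists.
Back-substitute for the Bézout coefficients:
1 = 10 − 3·3
1 = −3·183 + 55·10
1 = 55·559 − 168·183
1 = −168·2419 + 727·559
1 = 727·7816 − 2349·2419
1 = −2349·18051 + 5425·7816
1 = 5425·61969 − 18624·18051
1 = −18624·80020 + 24049·61969
So 61969·(24049) ≡ 1 (mod 80020), giving 61969⁻¹ ≡ 24049.
x ≡ 61969⁻¹·41190 ≡ 24049·41190 ≡ 10730 (mod 80020).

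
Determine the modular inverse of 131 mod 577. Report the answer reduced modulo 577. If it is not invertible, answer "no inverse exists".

Extended Euclidean algorithm:
577 = 4*131 + 53
131 = 2*53 + 25
53 = 2*25 + 3
25 = 8*3 + 1
3 = 3*1 + 0
Since gcd(131, 577) = 1, back-substitute to write 1 as a combination:
1 = 25 − 8·3
1 = −8·53 + 17·25
1 = 17·131 − 42·53
1 = −42·577 + 185·131
So 131·185 ≡ 1 (mod 577).

185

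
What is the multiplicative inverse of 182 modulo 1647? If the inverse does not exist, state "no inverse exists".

914

gcd(1647, 182) by repeated division:
1647 = 9·182 + 9
182 = 20·9 + 2
9 = 4·2 + 1
2 = 2·1 + 0
gcd = 1, so the inverse exists. Back-substitute:
1 = 9 − 4·2
1 = −4·182 + 81·9
1 = 81·1647 − 733·182
So 182·(-733) ≡ 1 (mod 1647), and -733 ≡ 914 (mod 1647).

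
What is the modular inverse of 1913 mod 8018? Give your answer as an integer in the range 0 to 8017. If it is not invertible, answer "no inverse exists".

5893

Run Euclid on (8018, 1913):
8018 = 4*1913 + 366
1913 = 5*366 + 83
366 = 4*83 + 34
83 = 2*34 + 15
34 = 2*15 + 4
15 = 3*4 + 3
4 = 1*3 + 1
3 = 3*1 + 0
gcd = 1, so the inverse exists. Back-substitute:
1 = 4 − 3
1 = −15 + 4·4
1 = 4·34 − 9·15
1 = −9·83 + 22·34
1 = 22·366 − 97·83
1 = −97·1913 + 507·366
1 = 507·8018 − 2125·1913
So 1913·(-2125) ≡ 1 (mod 8018), and -2125 ≡ 5893 (mod 8018).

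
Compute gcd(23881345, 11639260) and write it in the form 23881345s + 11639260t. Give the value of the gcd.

5

Euclidean algorithm:
23881345 = 2×11639260 + 602825
11639260 = 19×602825 + 185585
602825 = 3×185585 + 46070
185585 = 4×46070 + 1305
46070 = 35×1305 + 395
1305 = 3×395 + 120
395 = 3×120 + 35
120 = 3×35 + 15
35 = 2×15 + 5
15 = 3×5 + 0
gcd(23881345, 11639260) = 5.
Back-substituting:
5 = 35 − 2·15
5 = −2·120 + 7·35
5 = 7·395 − 23·120
5 = −23·1305 + 76·395
5 = 76·46070 − 2683·1305
5 = −2683·185585 + 10808·46070
5 = 10808·602825 − 35107·185585
5 = −35107·11639260 + 677841·602825
5 = 677841·23881345 − 1390789·11639260
So 5 = (677841)·23881345 + (-1390789)·11639260.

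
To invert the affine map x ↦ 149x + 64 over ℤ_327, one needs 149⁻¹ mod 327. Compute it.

248

Extended Euclidean algorithm:
327 = 2*149 + 29
149 = 5*29 + 4
29 = 7*4 + 1
4 = 4*1 + 0
The gcd is 1. Working backward:
1 = 29 − 7·4
1 = −7·149 + 36·29
1 = 36·327 − 79·149
So 149·(-79) ≡ 1 (mod 327), and -79 ≡ 248 (mod 327).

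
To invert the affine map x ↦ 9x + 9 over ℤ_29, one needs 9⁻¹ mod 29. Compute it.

13

Run Euclid on (29, 9):
29 = 3·9 + 2
9 = 4·2 + 1
2 = 2·1 + 0
Since gcd(9, 29) = 1, back-substitute to write 1 as a combination:
1 = 9 − 4·2
1 = −4·29 + 13·9
So 9·13 ≡ 1 (mod 29).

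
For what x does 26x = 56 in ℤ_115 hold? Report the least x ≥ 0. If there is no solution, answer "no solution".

First find gcd(26, 115):
115 = 4·26 + 11
26 = 2·11 + 4
11 = 2·4 + 3
4 = 1·3 + 1
3 = 3·1 + 0
gcd = 1, so a unique solution mod 115 exists.
Back-substitute for the Bézout coefficients:
1 = 4 − 3
1 = −11 + 3·4
1 = 3·26 − 7·11
1 = −7·115 + 31·26
So 26·(31) ≡ 1 (mod 115), giving 26⁻¹ ≡ 31.
x ≡ 26⁻¹·56 ≡ 31·56 ≡ 11 (mod 115).

11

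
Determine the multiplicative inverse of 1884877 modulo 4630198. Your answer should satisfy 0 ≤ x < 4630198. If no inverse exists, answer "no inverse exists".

Apply the Euclidean algorithm to 4630198 and 1884877:
4630198 = 2·1884877 + 860444
1884877 = 2·860444 + 163989
860444 = 5·163989 + 40499
163989 = 4·40499 + 1993
40499 = 20·1993 + 639
1993 = 3·639 + 76
639 = 8·76 + 31
76 = 2·31 + 14
31 = 2·14 + 3
14 = 4·3 + 2
3 = 1·2 + 1
2 = 2·1 + 0
gcd = 1, so the inverse exists. Back-substitute:
1 = 3 − 2
1 = −14 + 5·3
1 = 5·31 − 11·14
1 = −11·76 + 27·31
1 = 27·639 − 227·76
1 = −227·1993 + 708·639
1 = 708·40499 − 14387·1993
1 = −14387·163989 + 58256·40499
1 = 58256·860444 − 305667·163989
1 = −305667·1884877 + 669590·860444
1 = 669590·4630198 − 1644847·1884877
So 1884877·(-1644847) ≡ 1 (mod 4630198), and -1644847 ≡ 2985351 (mod 4630198).

2985351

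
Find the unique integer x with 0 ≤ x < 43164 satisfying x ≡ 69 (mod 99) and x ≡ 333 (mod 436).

Write x = 69 + 99·k. Then 99·k ≡ 333 − 69 ≡ 264 (mod 436).
Need 99⁻¹ mod 436. Extended Euclid on (436, 99):
436 = 4·99 + 40
99 = 2·40 + 19
40 = 2·19 + 2
19 = 9·2 + 1
2 = 2·1 + 0
Back-substitute:
1 = 19 − 9·2
1 = −9·40 + 19·19
1 = 19·99 − 47·40
1 = −47·436 + 207·99
99⁻¹ ≡ 207 (mod 436), so k ≡ 207·264 ≡ 148 (mod 436).
x = 69 + 99·148 = 14721.

14721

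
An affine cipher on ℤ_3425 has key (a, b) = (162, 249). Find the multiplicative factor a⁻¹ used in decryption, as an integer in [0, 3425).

Extended Euclidean algorithm:
3425 = 21*162 + 23
162 = 7*23 + 1
23 = 23*1 + 0
The gcd is 1. Working backward:
1 = 162 − 7·23
1 = −7·3425 + 148·162
So 162·148 ≡ 1 (mod 3425).

148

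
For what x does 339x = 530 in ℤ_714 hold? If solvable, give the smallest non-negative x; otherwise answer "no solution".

gcd(339, 714):
714 = 2·339 + 36
339 = 9·36 + 15
36 = 2·15 + 6
15 = 2·6 + 3
6 = 2·3 + 0
gcd = 3, but 3 ∤ 530, so the congruence has no solution.

no solution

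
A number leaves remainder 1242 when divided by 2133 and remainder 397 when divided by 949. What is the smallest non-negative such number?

1027215

Write x = 1242 + 2133·k. Then 2133·k ≡ 397 − 1242 ≡ 104 (mod 949).
Need 2133⁻¹ mod 949. Extended Euclid on (949, 235):
949 = 4*235 + 9
235 = 26*9 + 1
9 = 9*1 + 0
Back-substitute:
1 = 235 − 26·9
1 = −26·949 + 105·235
2133⁻¹ ≡ 105 (mod 949), so k ≡ 105·104 ≡ 481 (mod 949).
x = 1242 + 2133·481 = 1027215.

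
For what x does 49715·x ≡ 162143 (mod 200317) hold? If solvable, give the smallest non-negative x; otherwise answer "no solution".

144740

First find gcd(49715, 200317):
200317 = 4*49715 + 1457
49715 = 34*1457 + 177
1457 = 8*177 + 41
177 = 4*41 + 13
41 = 3*13 + 2
13 = 6*2 + 1
2 = 2*1 + 0
gcd = 1, so a unique solution mod 200317 exists.
Back-substitute for the Bézout coefficients:
1 = 13 − 6·2
1 = −6·41 + 19·13
1 = 19·177 − 82·41
1 = −82·1457 + 675·177
1 = 675·49715 − 23032·1457
1 = −23032·200317 + 92803·49715
So 49715·(92803) ≡ 1 (mod 200317), giving 49715⁻¹ ≡ 92803.
x ≡ 49715⁻¹·162143 ≡ 92803·162143 ≡ 144740 (mod 200317).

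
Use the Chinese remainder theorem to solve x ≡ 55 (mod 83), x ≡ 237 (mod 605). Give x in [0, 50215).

Write x = 55 + 83·k. Then 83·k ≡ 237 − 55 ≡ 182 (mod 605).
Need 83⁻¹ mod 605. Extended Euclid on (605, 83):
605 = 7*83 + 24
83 = 3*24 + 11
24 = 2*11 + 2
11 = 5*2 + 1
2 = 2*1 + 0
Back-substitute:
1 = 11 − 5·2
1 = −5·24 + 11·11
1 = 11·83 − 38·24
1 = −38·605 + 277·83
83⁻¹ ≡ 277 (mod 605), so k ≡ 277·182 ≡ 199 (mod 605).
x = 55 + 83·199 = 16572.

16572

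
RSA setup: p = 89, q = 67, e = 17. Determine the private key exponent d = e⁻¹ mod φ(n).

1025

φ(n) = (p−1)(q−1) = 88·66 = 5808.
Need d with 17·d ≡ 1 (mod 5808). Apply the extended Euclidean algorithm:
5808 = 341*17 + 11
17 = 1*11 + 6
11 = 1*6 + 5
6 = 1*5 + 1
5 = 5*1 + 0
Back-substitute:
1 = 6 − 5
1 = −11 + 2·6
1 = 2·17 − 3·11
1 = −3·5808 + 1025·17
So 17·1025 ≡ 1 (mod 5808), hence d = 1025.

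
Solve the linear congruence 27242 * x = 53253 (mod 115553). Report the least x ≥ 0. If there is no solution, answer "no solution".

76459

First find gcd(27242, 115553):
115553 = 4*27242 + 6585
27242 = 4*6585 + 902
6585 = 7*902 + 271
902 = 3*271 + 89
271 = 3*89 + 4
89 = 22*4 + 1
4 = 4*1 + 0
gcd = 1, so a unique solution mod 115553 exists.
Back-substitute for the Bézout coefficients:
1 = 89 − 22·4
1 = −22·271 + 67·89
1 = 67·902 − 223·271
1 = −223·6585 + 1628·902
1 = 1628·27242 − 6735·6585
1 = −6735·115553 + 28568·27242
So 27242·(28568) ≡ 1 (mod 115553), giving 27242⁻¹ ≡ 28568.
x ≡ 27242⁻¹·53253 ≡ 28568·53253 ≡ 76459 (mod 115553).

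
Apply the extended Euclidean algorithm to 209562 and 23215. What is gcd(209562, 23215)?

Euclidean algorithm:
209562 = 9*23215 + 627
23215 = 37*627 + 16
627 = 39*16 + 3
16 = 5*3 + 1
3 = 3*1 + 0
gcd(209562, 23215) = 1.
Back-substituting:
1 = 16 − 5·3
1 = −5·627 + 196·16
1 = 196·23215 − 7257·627
1 = −7257·209562 + 65509·23215
So 1 = (-7257)·209562 + (65509)·23215.

1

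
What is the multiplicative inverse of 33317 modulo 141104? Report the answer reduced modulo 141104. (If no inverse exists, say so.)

108349

Extended Euclidean algorithm:
141104 = 4×33317 + 7836
33317 = 4×7836 + 1973
7836 = 3×1973 + 1917
1973 = 1×1917 + 56
1917 = 34×56 + 13
56 = 4×13 + 4
13 = 3×4 + 1
4 = 4×1 + 0
Since gcd(33317, 141104) = 1, back-substitute to write 1 as a combination:
1 = 13 − 3·4
1 = −3·56 + 13·13
1 = 13·1917 − 445·56
1 = −445·1973 + 458·1917
1 = 458·7836 − 1819·1973
1 = −1819·33317 + 7734·7836
1 = 7734·141104 − 32755·33317
Thus 33317·(-32755) ≡ 1 (mod 141104); reducing, -32755 mod 141104 = 108349.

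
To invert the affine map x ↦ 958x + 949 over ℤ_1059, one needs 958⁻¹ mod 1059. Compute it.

346

Apply the Euclidean algorithm to 1059 and 958:
1059 = 1·958 + 101
958 = 9·101 + 49
101 = 2·49 + 3
49 = 16·3 + 1
3 = 3·1 + 0
The gcd is 1. Working backward:
1 = 49 − 16·3
1 = −16·101 + 33·49
1 = 33·958 − 313·101
1 = −313·1059 + 346·958
So 958·346 ≡ 1 (mod 1059).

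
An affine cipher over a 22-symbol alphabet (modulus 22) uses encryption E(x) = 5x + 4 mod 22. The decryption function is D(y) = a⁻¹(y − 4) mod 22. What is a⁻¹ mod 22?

Extended Euclidean algorithm:
22 = 4*5 + 2
5 = 2*2 + 1
2 = 2*1 + 0
Since gcd(5, 22) = 1, back-substitute to write 1 as a combination:
1 = 5 − 2·2
1 = −2·22 + 9·5
So 5·9 ≡ 1 (mod 22).

9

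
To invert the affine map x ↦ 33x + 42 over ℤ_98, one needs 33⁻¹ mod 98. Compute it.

Extended Euclidean algorithm:
98 = 2*33 + 32
33 = 1*32 + 1
32 = 32*1 + 0
The gcd is 1. Working backward:
1 = 33 − 32
1 = −98 + 3·33
So 33·3 ≡ 1 (mod 98).

3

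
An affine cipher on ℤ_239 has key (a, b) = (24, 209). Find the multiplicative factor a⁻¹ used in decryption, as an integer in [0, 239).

Extended Euclidean algorithm:
239 = 9·24 + 23
24 = 1·23 + 1
23 = 23·1 + 0
gcd = 1, so the inverse exists. Back-substitute:
1 = 24 − 23
1 = −239 + 10·24
So 24·10 ≡ 1 (mod 239).

10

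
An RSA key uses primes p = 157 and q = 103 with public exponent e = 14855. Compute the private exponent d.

φ(n) = (p−1)(q−1) = 156·102 = 15912.
Need d with 14855·d ≡ 1 (mod 15912). Apply the extended Euclidean algorithm:
15912 = 1·14855 + 1057
14855 = 14·1057 + 57
1057 = 18·57 + 31
57 = 1·31 + 26
31 = 1·26 + 5
26 = 5·5 + 1
5 = 5·1 + 0
Back-substitute:
1 = 26 − 5·5
1 = −5·31 + 6·26
1 = 6·57 − 11·31
1 = −11·1057 + 204·57
1 = 204·14855 − 2867·1057
1 = −2867·15912 + 3071·14855
So 14855·3071 ≡ 1 (mod 15912), hence d = 3071.

3071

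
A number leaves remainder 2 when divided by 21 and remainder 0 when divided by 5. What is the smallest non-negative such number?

65

Write x = 2 + 21·k. Then 21·k ≡ 0 − 2 ≡ 3 (mod 5).
Need 21⁻¹ mod 5. Extended Euclid on (5, 1):
5 = 5·1 + 0
21⁻¹ ≡ 1 (mod 5), so k ≡ 1·3 ≡ 3 (mod 5).
x = 2 + 21·3 = 65.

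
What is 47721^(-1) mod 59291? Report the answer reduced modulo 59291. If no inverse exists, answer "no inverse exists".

gcd(59291, 47721) by repeated division:
59291 = 1·47721 + 11570
47721 = 4·11570 + 1441
11570 = 8·1441 + 42
1441 = 34·42 + 13
42 = 3·13 + 3
13 = 4·3 + 1
3 = 3·1 + 0
Since gcd(47721, 59291) = 1, back-substitute to write 1 as a combination:
1 = 13 − 4·3
1 = −4·42 + 13·13
1 = 13·1441 − 446·42
1 = −446·11570 + 3581·1441
1 = 3581·47721 − 14770·11570
1 = −14770·59291 + 18351·47721
So 47721·18351 ≡ 1 (mod 59291).

18351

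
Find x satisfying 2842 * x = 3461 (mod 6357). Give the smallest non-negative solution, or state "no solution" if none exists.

First find gcd(2842, 6357):
6357 = 2*2842 + 673
2842 = 4*673 + 150
673 = 4*150 + 73
150 = 2*73 + 4
73 = 18*4 + 1
4 = 4*1 + 0
gcd = 1, so a unique solution mod 6357 exists.
Back-substitute for the Bézout coefficients:
1 = 73 − 18·4
1 = −18·150 + 37·73
1 = 37·673 − 166·150
1 = −166·2842 + 701·673
1 = 701·6357 − 1568·2842
So 2842·(-1568) ≡ 1 (mod 6357), giving 2842⁻¹ ≡ 4789.
x ≡ 2842⁻¹·3461 ≡ 4789·3461 ≡ 2030 (mod 6357).

2030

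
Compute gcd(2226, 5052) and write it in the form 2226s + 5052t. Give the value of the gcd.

Apply Euclid's algorithm to 5052 and 2226:
5052 = 2·2226 + 600
2226 = 3·600 + 426
600 = 1·426 + 174
426 = 2·174 + 78
174 = 2·78 + 18
78 = 4·18 + 6
18 = 3·6 + 0
gcd(2226, 5052) = 6.
Express as a combination:
6 = 78 − 4·18
6 = −4·174 + 9·78
6 = 9·426 − 22·174
6 = −22·600 + 31·426
6 = 31·2226 − 115·600
6 = −115·5052 + 261·2226
So 6 = (-115)·5052 + (261)·2226.

6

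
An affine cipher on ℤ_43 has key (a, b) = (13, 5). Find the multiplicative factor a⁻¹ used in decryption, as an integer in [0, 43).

10

Run Euclid on (43, 13):
43 = 3*13 + 4
13 = 3*4 + 1
4 = 4*1 + 0
Since gcd(13, 43) = 1, back-substitute to write 1 as a combination:
1 = 13 − 3·4
1 = −3·43 + 10·13
So 13·10 ≡ 1 (mod 43).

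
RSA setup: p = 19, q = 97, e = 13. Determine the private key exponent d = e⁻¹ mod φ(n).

133

φ(n) = (p−1)(q−1) = 18·96 = 1728.
Need d with 13·d ≡ 1 (mod 1728). Apply the extended Euclidean algorithm:
1728 = 132·13 + 12
13 = 1·12 + 1
12 = 12·1 + 0
Back-substitute:
1 = 13 − 12
1 = −1728 + 133·13
So 13·133 ≡ 1 (mod 1728), hence d = 133.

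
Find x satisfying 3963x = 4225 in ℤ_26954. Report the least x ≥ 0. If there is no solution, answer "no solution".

20861

First find gcd(3963, 26954):
26954 = 6·3963 + 3176
3963 = 1·3176 + 787
3176 = 4·787 + 28
787 = 28·28 + 3
28 = 9·3 + 1
3 = 3·1 + 0
gcd = 1, so a unique solution mod 26954 exists.
Back-substitute for the Bézout coefficients:
1 = 28 − 9·3
1 = −9·787 + 253·28
1 = 253·3176 − 1021·787
1 = −1021·3963 + 1274·3176
1 = 1274·26954 − 8665·3963
So 3963·(-8665) ≡ 1 (mod 26954), giving 3963⁻¹ ≡ 18289.
x ≡ 3963⁻¹·4225 ≡ 18289·4225 ≡ 20861 (mod 26954).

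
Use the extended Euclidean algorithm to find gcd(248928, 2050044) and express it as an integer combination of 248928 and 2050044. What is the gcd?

12

Repeated division:
2050044 = 8·248928 + 58620
248928 = 4·58620 + 14448
58620 = 4·14448 + 828
14448 = 17·828 + 372
828 = 2·372 + 84
372 = 4·84 + 36
84 = 2·36 + 12
36 = 3·12 + 0
gcd(248928, 2050044) = 12.
Back-substituting:
12 = 84 − 2·36
12 = −2·372 + 9·84
12 = 9·828 − 20·372
12 = −20·14448 + 349·828
12 = 349·58620 − 1416·14448
12 = −1416·248928 + 6013·58620
12 = 6013·2050044 − 49520·248928
So 12 = (6013)·2050044 + (-49520)·248928.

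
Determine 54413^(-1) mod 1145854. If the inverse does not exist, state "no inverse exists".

364901

Extended Euclidean algorithm:
1145854 = 21×54413 + 3181
54413 = 17×3181 + 336
3181 = 9×336 + 157
336 = 2×157 + 22
157 = 7×22 + 3
22 = 7×3 + 1
3 = 3×1 + 0
The gcd is 1. Working backward:
1 = 22 − 7·3
1 = −7·157 + 50·22
1 = 50·336 − 107·157
1 = −107·3181 + 1013·336
1 = 1013·54413 − 17328·3181
1 = −17328·1145854 + 364901·54413
So 54413·364901 ≡ 1 (mod 1145854).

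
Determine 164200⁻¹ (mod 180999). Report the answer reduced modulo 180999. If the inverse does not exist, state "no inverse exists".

Run Euclid on (180999, 164200):
180999 = 1*164200 + 16799
164200 = 9*16799 + 13009
16799 = 1*13009 + 3790
13009 = 3*3790 + 1639
3790 = 2*1639 + 512
1639 = 3*512 + 103
512 = 4*103 + 100
103 = 1*100 + 3
100 = 33*3 + 1
3 = 3*1 + 0
The gcd is 1. Working backward:
1 = 100 − 33·3
1 = −33·103 + 34·100
1 = 34·512 − 169·103
1 = −169·1639 + 541·512
1 = 541·3790 − 1251·1639
1 = −1251·13009 + 4294·3790
1 = 4294·16799 − 5545·13009
1 = −5545·164200 + 54199·16799
1 = 54199·180999 − 59744·164200
So 164200·(-59744) ≡ 1 (mod 180999), and -59744 ≡ 121255 (mod 180999).

121255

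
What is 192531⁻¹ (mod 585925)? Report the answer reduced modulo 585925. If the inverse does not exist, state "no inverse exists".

Run Euclid on (585925, 192531):
585925 = 3·192531 + 8332
192531 = 23·8332 + 895
8332 = 9·895 + 277
895 = 3·277 + 64
277 = 4·64 + 21
64 = 3·21 + 1
21 = 21·1 + 0
gcd = 1, so the inverse exists. Back-substitute:
1 = 64 − 3·21
1 = −3·277 + 13·64
1 = 13·895 − 42·277
1 = −42·8332 + 391·895
1 = 391·192531 − 9035·8332
1 = −9035·585925 + 27496·192531
So 192531·27496 ≡ 1 (mod 585925).

27496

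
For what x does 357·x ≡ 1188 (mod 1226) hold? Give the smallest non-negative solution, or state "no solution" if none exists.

1116

First find gcd(357, 1226):
1226 = 3·357 + 155
357 = 2·155 + 47
155 = 3·47 + 14
47 = 3·14 + 5
14 = 2·5 + 4
5 = 1·4 + 1
4 = 4·1 + 0
gcd = 1, so a unique solution mod 1226 exists.
Back-substitute for the Bézout coefficients:
1 = 5 − 4
1 = −14 + 3·5
1 = 3·47 − 10·14
1 = −10·155 + 33·47
1 = 33·357 − 76·155
1 = −76·1226 + 261·357
So 357·(261) ≡ 1 (mod 1226), giving 357⁻¹ ≡ 261.
x ≡ 357⁻¹·1188 ≡ 261·1188 ≡ 1116 (mod 1226).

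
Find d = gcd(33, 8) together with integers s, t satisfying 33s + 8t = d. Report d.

1

Apply Euclid's algorithm to 33 and 8:
33 = 4×8 + 1
8 = 8×1 + 0
gcd(33, 8) = 1.
Back-substituting:
1 = 33 − 4·8
So 1 = (1)·33 + (-4)·8.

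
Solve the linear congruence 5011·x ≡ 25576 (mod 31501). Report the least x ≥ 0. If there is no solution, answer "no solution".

14074

First find gcd(5011, 31501):
31501 = 6·5011 + 1435
5011 = 3·1435 + 706
1435 = 2·706 + 23
706 = 30·23 + 16
23 = 1·16 + 7
16 = 2·7 + 2
7 = 3·2 + 1
2 = 2·1 + 0
gcd = 1, so a unique solution mod 31501 exists.
Back-substitute for the Bézout coefficients:
1 = 7 − 3·2
1 = −3·16 + 7·7
1 = 7·23 − 10·16
1 = −10·706 + 307·23
1 = 307·1435 − 624·706
1 = −624·5011 + 2179·1435
1 = 2179·31501 − 13698·5011
So 5011·(-13698) ≡ 1 (mod 31501), giving 5011⁻¹ ≡ 17803.
x ≡ 5011⁻¹·25576 ≡ 17803·25576 ≡ 14074 (mod 31501).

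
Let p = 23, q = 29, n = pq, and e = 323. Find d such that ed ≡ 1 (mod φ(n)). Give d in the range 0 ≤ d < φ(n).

267

φ(n) = (p−1)(q−1) = 22·28 = 616.
Need d with 323·d ≡ 1 (mod 616). Apply the extended Euclidean algorithm:
616 = 1·323 + 293
323 = 1·293 + 30
293 = 9·30 + 23
30 = 1·23 + 7
23 = 3·7 + 2
7 = 3·2 + 1
2 = 2·1 + 0
Back-substitute:
1 = 7 − 3·2
1 = −3·23 + 10·7
1 = 10·30 − 13·23
1 = −13·293 + 127·30
1 = 127·323 − 140·293
1 = −140·616 + 267·323
So 323·267 ≡ 1 (mod 616), hence d = 267.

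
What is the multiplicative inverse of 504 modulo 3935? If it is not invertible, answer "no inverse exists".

gcd(3935, 504) by repeated division:
3935 = 7×504 + 407
504 = 1×407 + 97
407 = 4×97 + 19
97 = 5×19 + 2
19 = 9×2 + 1
2 = 2×1 + 0
The gcd is 1. Working backward:
1 = 19 − 9·2
1 = −9·97 + 46·19
1 = 46·407 − 193·97
1 = −193·504 + 239·407
1 = 239·3935 − 1866·504
Thus 504·(-1866) ≡ 1 (mod 3935); reducing, -1866 mod 3935 = 2069.

2069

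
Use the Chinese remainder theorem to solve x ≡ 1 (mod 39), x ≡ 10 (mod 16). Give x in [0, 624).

586

Write x = 1 + 39·k. Then 39·k ≡ 10 − 1 ≡ 9 (mod 16).
Need 39⁻¹ mod 16. Extended Euclid on (16, 7):
16 = 2*7 + 2
7 = 3*2 + 1
2 = 2*1 + 0
Back-substitute:
1 = 7 − 3·2
1 = −3·16 + 7·7
39⁻¹ ≡ 7 (mod 16), so k ≡ 7·9 ≡ 15 (mod 16).
x = 1 + 39·15 = 586.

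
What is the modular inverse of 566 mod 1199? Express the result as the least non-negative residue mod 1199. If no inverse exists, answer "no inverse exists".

680

Apply the Euclidean algorithm to 1199 and 566:
1199 = 2×566 + 67
566 = 8×67 + 30
67 = 2×30 + 7
30 = 4×7 + 2
7 = 3×2 + 1
2 = 2×1 + 0
gcd = 1, so the inverse exists. Back-substitute:
1 = 7 − 3·2
1 = −3·30 + 13·7
1 = 13·67 − 29·30
1 = −29·566 + 245·67
1 = 245·1199 − 519·566
Thus 566·(-519) ≡ 1 (mod 1199); reducing, -519 mod 1199 = 680.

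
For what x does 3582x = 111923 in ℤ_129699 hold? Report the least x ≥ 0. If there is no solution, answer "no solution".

no solution

gcd(3582, 129699):
129699 = 36*3582 + 747
3582 = 4*747 + 594
747 = 1*594 + 153
594 = 3*153 + 135
153 = 1*135 + 18
135 = 7*18 + 9
18 = 2*9 + 0
gcd = 9, but 9 ∤ 111923, so the congruence has no solution.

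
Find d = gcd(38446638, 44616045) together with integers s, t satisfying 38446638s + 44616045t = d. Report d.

Repeated division:
44616045 = 1×38446638 + 6169407
38446638 = 6×6169407 + 1430196
6169407 = 4×1430196 + 448623
1430196 = 3×448623 + 84327
448623 = 5×84327 + 26988
84327 = 3×26988 + 3363
26988 = 8×3363 + 84
3363 = 40×84 + 3
84 = 28×3 + 0
gcd(38446638, 44616045) = 3.
Back-substituting:
3 = 3363 − 40·84
3 = −40·26988 + 321·3363
3 = 321·84327 − 1003·26988
3 = −1003·448623 + 5336·84327
3 = 5336·1430196 − 17011·448623
3 = −17011·6169407 + 73380·1430196
3 = 73380·38446638 − 457291·6169407
3 = −457291·44616045 + 530671·38446638
So 3 = (-457291)·44616045 + (530671)·38446638.

3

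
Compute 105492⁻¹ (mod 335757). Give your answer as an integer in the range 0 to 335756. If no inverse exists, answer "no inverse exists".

Compute gcd(105492, 335757):
335757 = 3×105492 + 19281
105492 = 5×19281 + 9087
19281 = 2×9087 + 1107
9087 = 8×1107 + 231
1107 = 4×231 + 183
231 = 1×183 + 48
183 = 3×48 + 39
48 = 1×39 + 9
39 = 4×9 + 3
9 = 3×3 + 0
gcd(105492, 335757) = 3 ≠ 1, so 105492 has no multiplicative inverse modulo 335757.

no inverse exists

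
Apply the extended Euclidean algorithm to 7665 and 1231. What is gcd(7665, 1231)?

Euclidean algorithm:
7665 = 6*1231 + 279
1231 = 4*279 + 115
279 = 2*115 + 49
115 = 2*49 + 17
49 = 2*17 + 15
17 = 1*15 + 2
15 = 7*2 + 1
2 = 2*1 + 0
gcd(7665, 1231) = 1.
Back-substituting:
1 = 15 − 7·2
1 = −7·17 + 8·15
1 = 8·49 − 23·17
1 = −23·115 + 54·49
1 = 54·279 − 131·115
1 = −131·1231 + 578·279
1 = 578·7665 − 3599·1231
So 1 = (578)·7665 + (-3599)·1231.

1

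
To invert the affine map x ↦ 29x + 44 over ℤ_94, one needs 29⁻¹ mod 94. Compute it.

Extended Euclidean algorithm:
94 = 3*29 + 7
29 = 4*7 + 1
7 = 7*1 + 0
Since gcd(29, 94) = 1, back-substitute to write 1 as a combination:
1 = 29 − 4·7
1 = −4·94 + 13·29
So 29·13 ≡ 1 (mod 94).

13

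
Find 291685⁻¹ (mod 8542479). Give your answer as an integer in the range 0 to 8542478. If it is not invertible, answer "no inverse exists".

Extended Euclidean algorithm:
8542479 = 29·291685 + 83614
291685 = 3·83614 + 40843
83614 = 2·40843 + 1928
40843 = 21·1928 + 355
1928 = 5·355 + 153
355 = 2·153 + 49
153 = 3·49 + 6
49 = 8·6 + 1
6 = 6·1 + 0
gcd = 1, so the inverse exists. Back-substitute:
1 = 49 − 8·6
1 = −8·153 + 25·49
1 = 25·355 − 58·153
1 = −58·1928 + 315·355
1 = 315·40843 − 6673·1928
1 = −6673·83614 + 13661·40843
1 = 13661·291685 − 47656·83614
1 = −47656·8542479 + 1395685·291685
So 291685·1395685 ≡ 1 (mod 8542479).

1395685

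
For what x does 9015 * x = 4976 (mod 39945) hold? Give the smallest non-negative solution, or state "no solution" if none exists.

gcd(9015, 39945):
39945 = 4·9015 + 3885
9015 = 2·3885 + 1245
3885 = 3·1245 + 150
1245 = 8·150 + 45
150 = 3·45 + 15
45 = 3·15 + 0
gcd = 15, but 15 ∤ 4976, so the congruence has no solution.

no solution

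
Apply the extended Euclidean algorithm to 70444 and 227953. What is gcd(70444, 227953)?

Euclidean algorithm:
227953 = 3*70444 + 16621
70444 = 4*16621 + 3960
16621 = 4*3960 + 781
3960 = 5*781 + 55
781 = 14*55 + 11
55 = 5*11 + 0
gcd(70444, 227953) = 11.
Back-substituting:
11 = 781 − 14·55
11 = −14·3960 + 71·781
11 = 71·16621 − 298·3960
11 = −298·70444 + 1263·16621
11 = 1263·227953 − 4087·70444
So 11 = (1263)·227953 + (-4087)·70444.

11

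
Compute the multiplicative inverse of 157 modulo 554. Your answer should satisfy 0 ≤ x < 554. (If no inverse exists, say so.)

307

Apply the Euclidean algorithm to 554 and 157:
554 = 3*157 + 83
157 = 1*83 + 74
83 = 1*74 + 9
74 = 8*9 + 2
9 = 4*2 + 1
2 = 2*1 + 0
gcd = 1, so the inverse exists. Back-substitute:
1 = 9 − 4·2
1 = −4·74 + 33·9
1 = 33·83 − 37·74
1 = −37·157 + 70·83
1 = 70·554 − 247·157
Thus 157·(-247) ≡ 1 (mod 554); reducing, -247 mod 554 = 307.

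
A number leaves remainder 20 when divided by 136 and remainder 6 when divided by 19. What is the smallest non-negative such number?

Write x = 20 + 136·k. Then 136·k ≡ 6 − 20 ≡ 5 (mod 19).
Need 136⁻¹ mod 19. Extended Euclid on (19, 3):
19 = 6×3 + 1
3 = 3×1 + 0
Back-substitute:
1 = 19 − 6·3
136⁻¹ ≡ 13 (mod 19), so k ≡ 13·5 ≡ 8 (mod 19).
x = 20 + 136·8 = 1108.

1108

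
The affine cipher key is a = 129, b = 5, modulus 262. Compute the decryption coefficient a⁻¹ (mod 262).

Run Euclid on (262, 129):
262 = 2*129 + 4
129 = 32*4 + 1
4 = 4*1 + 0
gcd = 1, so the inverse exists. Back-substitute:
1 = 129 − 32·4
1 = −32·262 + 65·129
So 129·65 ≡ 1 (mod 262).

65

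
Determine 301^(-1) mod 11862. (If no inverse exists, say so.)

Run Euclid on (11862, 301):
11862 = 39×301 + 123
301 = 2×123 + 55
123 = 2×55 + 13
55 = 4×13 + 3
13 = 4×3 + 1
3 = 3×1 + 0
Since gcd(301, 11862) = 1, back-substitute to write 1 as a combination:
1 = 13 − 4·3
1 = −4·55 + 17·13
1 = 17·123 − 38·55
1 = −38·301 + 93·123
1 = 93·11862 − 3665·301
Hence 301⁻¹ ≡ -3665 ≡ 8197 (mod 11862).

8197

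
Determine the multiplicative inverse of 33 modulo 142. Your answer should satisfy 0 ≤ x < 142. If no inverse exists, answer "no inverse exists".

Extended Euclidean algorithm:
142 = 4×33 + 10
33 = 3×10 + 3
10 = 3×3 + 1
3 = 3×1 + 0
The gcd is 1. Working backward:
1 = 10 − 3·3
1 = −3·33 + 10·10
1 = 10·142 − 43·33
Thus 33·(-43) ≡ 1 (mod 142); reducing, -43 mod 142 = 99.

99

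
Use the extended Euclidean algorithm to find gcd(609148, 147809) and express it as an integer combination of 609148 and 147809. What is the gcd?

Apply Euclid's algorithm to 609148 and 147809:
609148 = 4*147809 + 17912
147809 = 8*17912 + 4513
17912 = 3*4513 + 4373
4513 = 1*4373 + 140
4373 = 31*140 + 33
140 = 4*33 + 8
33 = 4*8 + 1
8 = 8*1 + 0
gcd(609148, 147809) = 1.
Express as a combination:
1 = 33 − 4·8
1 = −4·140 + 17·33
1 = 17·4373 − 531·140
1 = −531·4513 + 548·4373
1 = 548·17912 − 2175·4513
1 = −2175·147809 + 17948·17912
1 = 17948·609148 − 73967·147809
So 1 = (17948)·609148 + (-73967)·147809.

1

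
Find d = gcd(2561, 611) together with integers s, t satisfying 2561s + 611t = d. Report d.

13

Apply Euclid's algorithm to 2561 and 611:
2561 = 4·611 + 117
611 = 5·117 + 26
117 = 4·26 + 13
26 = 2·13 + 0
gcd(2561, 611) = 13.
Back-substituting:
13 = 117 − 4·26
13 = −4·611 + 21·117
13 = 21·2561 − 88·611
So 13 = (21)·2561 + (-88)·611.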